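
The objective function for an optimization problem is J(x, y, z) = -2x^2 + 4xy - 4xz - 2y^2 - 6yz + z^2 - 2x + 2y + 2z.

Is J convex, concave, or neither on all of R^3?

neither

J is quadratic, so its Hessian is the constant matrix H = [[-4, 4, -4], [4, -4, -6], [-4, -6, 2]].
Leading principal minors: -4, 0, 400.
Neither pattern holds ⇒ H is indefinite ⇒ neither convex nor concave.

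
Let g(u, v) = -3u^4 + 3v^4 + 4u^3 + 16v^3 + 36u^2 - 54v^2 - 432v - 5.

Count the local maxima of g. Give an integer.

g separates as a function of u plus a function of v, so ∇g=0 decouples.
∂g/∂u = -12u(u - 3)(u + 2) = 0 at u ∈ {-2, 0, 3}; ∂g/∂v = 12(v - 3)(v + 3)(v + 4) = 0 at v ∈ {-4, -3, 3}.
The Hessian is diagonal: diag(g_uu, g_vv). Second derivatives: g_uu(-2)=-120, g_uu(0)=72, g_uu(3)=-180; g_vv(-4)=84, g_vv(-3)=-72, g_vv(3)=504.
Local maxima occur where both diagonal entries negative: (-2, -3), (3, -3). Count: 2.

2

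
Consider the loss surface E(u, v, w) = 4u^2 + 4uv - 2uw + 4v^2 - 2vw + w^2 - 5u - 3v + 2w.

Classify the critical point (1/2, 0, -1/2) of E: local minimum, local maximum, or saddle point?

The Hessian is constant: H = [[8, 4, -2], [4, 8, -2], [-2, -2, 2]].
Leading principal minors: Δ₁ = 8, Δ₂ = 48, Δ₃ = 64.
All leading minors are positive, so H is positive definite: a local minimum.

local minimum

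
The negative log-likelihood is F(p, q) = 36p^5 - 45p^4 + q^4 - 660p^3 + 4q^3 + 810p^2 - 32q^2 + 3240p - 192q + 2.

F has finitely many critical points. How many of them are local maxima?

F separates as a function of p plus a function of q, so ∇F=0 decouples.
∂F/∂p = 180(p - 3)(p - 2)(p + 1)(p + 3) = 0 at p ∈ {-3, -1, 2, 3}; ∂F/∂q = 4(q - 4)(q + 3)(q + 4) = 0 at q ∈ {-4, -3, 4}.
The Hessian is diagonal: diag(F_pp, F_qq). Second derivatives: F_pp(-3)=-10800, F_pp(-1)=4320, F_pp(2)=-2700, F_pp(3)=4320; F_qq(-4)=32, F_qq(-3)=-28, F_qq(4)=224.
Local maxima occur where both diagonal entries negative: (-3, -3), (2, -3). Count: 2.

2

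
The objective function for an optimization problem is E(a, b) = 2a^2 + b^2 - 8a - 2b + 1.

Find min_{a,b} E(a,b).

E(a,b) separates as P(a) + Q(b) + 1, so its minimum is min P + min Q + 1.
P'(a) = 4a - 8 vanishes at a ∈ {2}; Q'(b) = 2b - 2 vanishes at b ∈ {1}.
Local minima of P (where P''>0): P(2)=-8. Local minima of Q: Q(1)=-1.
So the global minimum of E is P(2) + Q(1) + 1 = -8 − 1 + 1 = -8, attained at (2, 1).

-8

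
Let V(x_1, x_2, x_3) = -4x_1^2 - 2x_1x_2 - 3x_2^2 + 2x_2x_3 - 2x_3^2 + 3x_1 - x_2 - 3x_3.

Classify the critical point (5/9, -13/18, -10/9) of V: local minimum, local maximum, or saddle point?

The Hessian is constant: H = [[-8, -2, 0], [-2, -6, 2], [0, 2, -4]].
Leading principal minors: Δ₁ = -8, Δ₂ = 44, Δ₃ = -144.
The minors alternate sign starting negative (−, +, −), so H is negative definite: a local maximum.

local maximum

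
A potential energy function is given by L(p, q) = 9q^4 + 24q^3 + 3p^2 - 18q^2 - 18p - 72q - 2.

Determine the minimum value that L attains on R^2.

L(p,q) separates as A(p) + B(q) − 2, so its minimum is min A + min B − 2.
A'(p) = 6p - 18 vanishes at p ∈ {3}; B'(q) = 36(q - 1)(q + 1)(q + 2) vanishes at q ∈ {-2, -1, 1}.
Local minima of A (where A''>0): A(3)=-27. Local minima of B: B(-2)=24, B(1)=-57.
So the global minimum of L is A(3) + B(1) − 2 = -27 − 57 − 2 = -86, attained at (3, 1).

-86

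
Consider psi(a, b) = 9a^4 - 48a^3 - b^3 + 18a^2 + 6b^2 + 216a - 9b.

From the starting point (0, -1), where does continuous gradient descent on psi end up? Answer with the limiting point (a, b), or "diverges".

(-1, 1)

psi is separable, so gradient descent decouples: a follows -∂psi/∂a, b follows -∂psi/∂b.
∂psi/∂a = 36(a - 3)(a - 2)(a + 1); at a=0 this is 216, so a decreases.
∂psi/∂b = -3(b - 3)(b - 1); at b=-1 this is -24, so b increases.
a converges to its nearest critical value -1 (a local min of the a-part); b converges to 1. The iterate converges to (-1, 1).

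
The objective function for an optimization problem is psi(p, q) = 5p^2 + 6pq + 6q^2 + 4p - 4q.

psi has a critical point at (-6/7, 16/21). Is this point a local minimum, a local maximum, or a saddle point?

local minimum

The Hessian of psi is constant: H = [[10, 6], [6, 12]].
det(H) = 10·12 − 6² = 84.
det(H) > 0 and tr(H) = 22 > 0, so H is positive definite and the point is a local minimum.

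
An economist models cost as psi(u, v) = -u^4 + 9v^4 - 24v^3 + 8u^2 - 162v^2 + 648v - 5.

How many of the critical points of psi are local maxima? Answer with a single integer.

2

psi separates as a function of u plus a function of v, so ∇psi=0 decouples.
∂psi/∂u = -4u(u - 2)(u + 2) = 0 at u ∈ {-2, 0, 2}; ∂psi/∂v = 36(v - 3)(v - 2)(v + 3) = 0 at v ∈ {-3, 2, 3}.
The Hessian is diagonal: diag(psi_uu, psi_vv). Second derivatives: psi_uu(-2)=-32, psi_uu(0)=16, psi_uu(2)=-32; psi_vv(-3)=1080, psi_vv(2)=-180, psi_vv(3)=216.
Local maxima occur where both diagonal entries negative: (-2, 2), (2, 2). Count: 2.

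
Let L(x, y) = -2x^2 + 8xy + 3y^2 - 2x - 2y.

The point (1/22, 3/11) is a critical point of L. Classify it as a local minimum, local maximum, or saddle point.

The Hessian of L is constant: H = [[-4, 8], [8, 6]].
det(H) = (-4)·6 − 8² = -88.
Since det(H) < 0, H is indefinite and the critical point is a saddle point.

saddle point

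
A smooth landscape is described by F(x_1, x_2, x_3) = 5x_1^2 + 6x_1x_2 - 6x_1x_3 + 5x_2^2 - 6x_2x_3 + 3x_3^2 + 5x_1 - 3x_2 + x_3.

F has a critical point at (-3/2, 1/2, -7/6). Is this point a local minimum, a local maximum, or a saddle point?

The Hessian is constant: H = [[10, 6, -6], [6, 10, -6], [-6, -6, 6]].
Leading principal minors: Δ₁ = 10, Δ₂ = 64, Δ₃ = 96.
All leading minors are positive, so H is positive definite: a local minimum.

local minimum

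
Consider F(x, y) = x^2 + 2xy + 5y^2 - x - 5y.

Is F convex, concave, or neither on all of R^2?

F is quadratic, so its Hessian is the constant matrix H = [[2, 2], [2, 10]].
det(H) = 16, tr(H) = 12.
det(H) > 0 and tr(H) > 0, so H is positive definite everywhere: convex.

convex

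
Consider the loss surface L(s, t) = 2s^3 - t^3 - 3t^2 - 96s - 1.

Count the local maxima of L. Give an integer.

1

L separates as a function of s plus a function of t, so ∇L=0 decouples.
∂L/∂s = 6(s - 4)(s + 4) = 0 at s ∈ {-4, 4}; ∂L/∂t = -3t(t + 2) = 0 at t ∈ {-2, 0}.
The Hessian is diagonal: diag(L_ss, L_tt). Second derivatives: L_ss(-4)=-48, L_ss(4)=48; L_tt(-2)=6, L_tt(0)=-6.
Local maxima occur where both diagonal entries negative: (-4, 0). Count: 1.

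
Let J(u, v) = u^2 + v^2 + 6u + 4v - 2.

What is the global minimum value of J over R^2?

J(u,v) separates as P(u) + Q(v) − 2, so its minimum is min P + min Q − 2.
P'(u) = 2u + 6 vanishes at u ∈ {-3}; Q'(v) = 2v + 4 vanishes at v ∈ {-2}.
Local minima of P (where P''>0): P(-3)=-9. Local minima of Q: Q(-2)=-4.
So the global minimum of J is P(-3) + Q(-2) − 2 = -9 − 4 − 2 = -15, attained at (-3, -2).

-15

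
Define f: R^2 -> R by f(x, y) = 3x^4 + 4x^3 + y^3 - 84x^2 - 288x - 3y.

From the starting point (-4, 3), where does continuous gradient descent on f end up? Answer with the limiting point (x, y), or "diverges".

(-3, 1)

f is separable, so gradient descent decouples: x follows -∂f/∂x, y follows -∂f/∂y.
∂f/∂x = 12(x - 4)(x + 2)(x + 3); at x=-4 this is -192, so x increases.
∂f/∂y = 3(y - 1)(y + 1); at y=3 this is 24, so y decreases.
x converges to its nearest critical value -3 (a local min of the x-part); y converges to 1. The iterate converges to (-3, 1).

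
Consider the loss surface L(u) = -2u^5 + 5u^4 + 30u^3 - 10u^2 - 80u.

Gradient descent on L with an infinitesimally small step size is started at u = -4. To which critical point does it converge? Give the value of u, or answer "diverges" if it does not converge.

-2

L'(u) = -10(u - 4)(u - 1)(u + 1)(u + 2), so L'(-4) = -2400.
Gradient descent moves in the -L' direction, i.e. u is increasing.
The nearest critical point in that direction is u = -2, where L'' = 180 > 0 (a local minimum). The iterate converges there.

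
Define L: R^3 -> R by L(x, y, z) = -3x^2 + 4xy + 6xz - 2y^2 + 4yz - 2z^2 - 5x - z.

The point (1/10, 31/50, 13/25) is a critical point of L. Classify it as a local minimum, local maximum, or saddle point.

saddle point

The Hessian is constant: H = [[-6, 4, 6], [4, -4, 4], [6, 4, -4]].
Leading principal minors: Δ₁ = -6, Δ₂ = 8, Δ₃ = 400.
The minors fit neither the all-positive nor the alternating-sign pattern, so H is indefinite: a saddle point.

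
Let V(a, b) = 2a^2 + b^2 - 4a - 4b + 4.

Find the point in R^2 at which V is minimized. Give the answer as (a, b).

V(a,b) separates as P(a) + Q(b) + 4, so its minimum is min P + min Q + 4.
P'(a) = 4a - 4 vanishes at a ∈ {1}; Q'(b) = 2b - 4 vanishes at b ∈ {2}.
Local minima of P (where P''>0): P(1)=-2. Local minima of Q: Q(2)=-4.
So the global minimum of V is P(1) + Q(2) + 4 = -2 − 4 + 4 = -2, attained at (1, 2).

(1, 2)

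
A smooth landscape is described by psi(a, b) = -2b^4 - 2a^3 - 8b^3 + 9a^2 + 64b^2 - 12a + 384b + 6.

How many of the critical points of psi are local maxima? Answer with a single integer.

2

psi separates as a function of a plus a function of b, so ∇psi=0 decouples.
∂psi/∂a = -6(a - 2)(a - 1) = 0 at a ∈ {1, 2}; ∂psi/∂b = -8(b - 4)(b + 3)(b + 4) = 0 at b ∈ {-4, -3, 4}.
The Hessian is diagonal: diag(psi_aa, psi_bb). Second derivatives: psi_aa(1)=6, psi_aa(2)=-6; psi_bb(-4)=-64, psi_bb(-3)=56, psi_bb(4)=-448.
Local maxima occur where both diagonal entries negative: (2, -4), (2, 4). Count: 2.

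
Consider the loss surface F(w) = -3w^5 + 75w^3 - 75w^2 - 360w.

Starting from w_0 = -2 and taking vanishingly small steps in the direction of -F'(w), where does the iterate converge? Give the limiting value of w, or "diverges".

F'(w) = -15(w - 3)(w - 2)(w + 1)(w + 4), so F'(-2) = 600.
Gradient descent moves in the -F' direction, i.e. w is decreasing.
The nearest critical point in that direction is w = -4, where F'' = 1890 > 0 (a local minimum). The iterate converges there.

-4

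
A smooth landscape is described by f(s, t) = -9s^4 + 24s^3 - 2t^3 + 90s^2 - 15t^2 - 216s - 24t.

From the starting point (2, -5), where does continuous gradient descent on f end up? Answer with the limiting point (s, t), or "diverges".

(1, -4)

f is separable, so gradient descent decouples: s follows -∂f/∂s, t follows -∂f/∂t.
∂f/∂s = -36(s - 3)(s - 1)(s + 2); at s=2 this is 144, so s decreases.
∂f/∂t = -6(t + 1)(t + 4); at t=-5 this is -24, so t increases.
s converges to its nearest critical value 1 (a local min of the s-part); t converges to -4. The iterate converges to (1, -4).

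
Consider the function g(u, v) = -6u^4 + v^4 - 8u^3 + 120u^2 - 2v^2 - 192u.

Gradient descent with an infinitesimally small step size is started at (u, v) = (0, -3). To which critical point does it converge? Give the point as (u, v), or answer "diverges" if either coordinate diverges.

(1, -1)

g is separable, so gradient descent decouples: u follows -∂g/∂u, v follows -∂g/∂v.
∂g/∂u = -24(u - 2)(u - 1)(u + 4); at u=0 this is -192, so u increases.
∂g/∂v = 4v(v - 1)(v + 1); at v=-3 this is -96, so v increases.
u converges to its nearest critical value 1 (a local min of the u-part); v converges to -1. The iterate converges to (1, -1).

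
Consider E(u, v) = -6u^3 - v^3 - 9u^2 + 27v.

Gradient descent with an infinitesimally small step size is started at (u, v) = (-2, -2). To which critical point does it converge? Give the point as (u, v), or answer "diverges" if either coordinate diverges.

(-1, -3)

E is separable, so gradient descent decouples: u follows -∂E/∂u, v follows -∂E/∂v.
∂E/∂u = -18u(u + 1); at u=-2 this is -36, so u increases.
∂E/∂v = -3(v - 3)(v + 3); at v=-2 this is 15, so v decreases.
u converges to its nearest critical value -1 (a local min of the u-part); v converges to -3. The iterate converges to (-1, -3).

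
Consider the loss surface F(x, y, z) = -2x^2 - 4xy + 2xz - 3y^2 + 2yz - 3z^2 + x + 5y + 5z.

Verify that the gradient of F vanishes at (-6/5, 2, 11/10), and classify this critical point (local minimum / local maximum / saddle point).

∇F = (-4x - 4y + 2z + 1, -4x - 6y + 2z + 5, 2x + 2y - 6z + 5); substituting (-6/5, 2, 11/10) gives ∇F = (0, 0, 0), so (-6/5, 2, 11/10) is indeed a critical point.
The Hessian is constant: H = [[-4, -4, 2], [-4, -6, 2], [2, 2, -6]].
Leading principal minors: Δ₁ = -4, Δ₂ = 8, Δ₃ = -40.
The minors alternate sign starting negative (−, +, −), so H is negative definite: a local maximum.

local maximum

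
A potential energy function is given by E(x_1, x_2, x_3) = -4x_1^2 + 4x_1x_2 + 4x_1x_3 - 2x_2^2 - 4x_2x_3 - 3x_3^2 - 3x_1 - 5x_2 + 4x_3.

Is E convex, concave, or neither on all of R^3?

E is quadratic, so its Hessian is the constant matrix H = [[-8, 4, 4], [4, -4, -4], [4, -4, -6]].
Leading principal minors: -8, 16, -32.
Signs alternate −, +, − ⇒ H ≺ 0 ⇒ concave.

concave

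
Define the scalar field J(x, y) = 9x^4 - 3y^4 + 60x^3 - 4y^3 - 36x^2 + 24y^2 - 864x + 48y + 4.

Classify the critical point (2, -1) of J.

The mixed partial ∂²J/∂x∂y is 0, so the Hessian at any point is diag(J_xx, J_yy) = diag(36(3x^2 + 10x - 2), 12(-3y^2 - 2y + 4)).
At (2, -1): H = diag(1080, 36).
Both eigenvalues are positive, so H is positive definite: a local minimum.

local minimum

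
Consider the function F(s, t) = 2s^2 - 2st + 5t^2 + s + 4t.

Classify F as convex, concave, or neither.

convex

F is quadratic, so its Hessian is the constant matrix H = [[4, -2], [-2, 10]].
det(H) = 36, tr(H) = 14.
det(H) > 0 and tr(H) > 0, so H is positive definite everywhere: convex.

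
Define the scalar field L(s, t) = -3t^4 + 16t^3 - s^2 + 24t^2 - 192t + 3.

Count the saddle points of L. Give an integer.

L separates as a function of s plus a function of t, so ∇L=0 decouples.
∂L/∂s = -2s = 0 at s ∈ {0}; ∂L/∂t = -12(t - 4)(t - 2)(t + 2) = 0 at t ∈ {-2, 2, 4}.
The Hessian is diagonal: diag(L_ss, L_tt). Second derivatives: L_ss(0)=-2; L_tt(-2)=-288, L_tt(2)=96, L_tt(4)=-144.
Saddle points occur where the two diagonal entries have opposite signs: (0, 2). Count: 1.

1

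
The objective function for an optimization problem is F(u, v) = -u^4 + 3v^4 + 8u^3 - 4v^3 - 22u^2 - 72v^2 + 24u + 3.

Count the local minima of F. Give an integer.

F separates as a function of u plus a function of v, so ∇F=0 decouples.
∂F/∂u = -4(u - 3)(u - 2)(u - 1) = 0 at u ∈ {1, 2, 3}; ∂F/∂v = 12v(v - 4)(v + 3) = 0 at v ∈ {-3, 0, 4}.
The Hessian is diagonal: diag(F_uu, F_vv). Second derivatives: F_uu(1)=-8, F_uu(2)=4, F_uu(3)=-8; F_vv(-3)=252, F_vv(0)=-144, F_vv(4)=336.
Local minima occur where both diagonal entries positive: (2, -3), (2, 4). Count: 2.

2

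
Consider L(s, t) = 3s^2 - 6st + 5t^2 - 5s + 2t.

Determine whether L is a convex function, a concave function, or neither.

convex

L is quadratic, so its Hessian is the constant matrix H = [[6, -6], [-6, 10]].
det(H) = 24, tr(H) = 16.
det(H) > 0 and tr(H) > 0, so H is positive definite everywhere: convex.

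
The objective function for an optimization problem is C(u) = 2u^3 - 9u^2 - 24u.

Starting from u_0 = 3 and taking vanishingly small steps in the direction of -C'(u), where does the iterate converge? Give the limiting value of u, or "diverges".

C'(u) = 6(u - 4)(u + 1), so C'(3) = -24.
Gradient descent moves in the -C' direction, i.e. u is increasing.
The nearest critical point in that direction is u = 4, where C'' = 30 > 0 (a local minimum). The iterate converges there.

4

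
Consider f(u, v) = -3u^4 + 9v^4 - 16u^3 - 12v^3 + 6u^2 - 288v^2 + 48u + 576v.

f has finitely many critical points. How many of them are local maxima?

2

f separates as a function of u plus a function of v, so ∇f=0 decouples.
∂f/∂u = -12(u - 1)(u + 1)(u + 4) = 0 at u ∈ {-4, -1, 1}; ∂f/∂v = 36(v - 4)(v - 1)(v + 4) = 0 at v ∈ {-4, 1, 4}.
The Hessian is diagonal: diag(f_uu, f_vv). Second derivatives: f_uu(-4)=-180, f_uu(-1)=72, f_uu(1)=-120; f_vv(-4)=1440, f_vv(1)=-540, f_vv(4)=864.
Local maxima occur where both diagonal entries negative: (-4, 1), (1, 1). Count: 2.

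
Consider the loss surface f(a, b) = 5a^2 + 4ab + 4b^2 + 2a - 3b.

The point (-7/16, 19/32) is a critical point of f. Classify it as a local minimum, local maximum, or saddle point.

local minimum

The Hessian of f is constant: H = [[10, 4], [4, 8]].
det(H) = 10·8 − 4² = 64.
det(H) > 0 and tr(H) = 18 > 0, so H is positive definite and the point is a local minimum.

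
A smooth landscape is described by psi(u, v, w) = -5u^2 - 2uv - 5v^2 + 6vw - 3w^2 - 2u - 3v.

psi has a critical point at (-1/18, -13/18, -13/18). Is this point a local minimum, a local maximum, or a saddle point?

local maximum

The Hessian is constant: H = [[-10, -2, 0], [-2, -10, 6], [0, 6, -6]].
Leading principal minors: Δ₁ = -10, Δ₂ = 96, Δ₃ = -216.
The minors alternate sign starting negative (−, +, −), so H is negative definite: a local maximum.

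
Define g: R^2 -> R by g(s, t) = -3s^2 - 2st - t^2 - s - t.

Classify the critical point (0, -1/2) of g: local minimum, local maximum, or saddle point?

local maximum

The Hessian of g is constant: H = [[-6, -2], [-2, -2]].
det(H) = (-6)·(-2) − (-2)² = 8.
det(H) > 0 and tr(H) = -8 < 0, so H is negative definite and the point is a local maximum.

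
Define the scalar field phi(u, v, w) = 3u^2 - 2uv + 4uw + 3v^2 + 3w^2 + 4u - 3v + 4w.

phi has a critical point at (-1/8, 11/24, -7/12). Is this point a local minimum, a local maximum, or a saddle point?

local minimum

The Hessian is constant: H = [[6, -2, 4], [-2, 6, 0], [4, 0, 6]].
Leading principal minors: Δ₁ = 6, Δ₂ = 32, Δ₃ = 96.
All leading minors are positive, so H is positive definite: a local minimum.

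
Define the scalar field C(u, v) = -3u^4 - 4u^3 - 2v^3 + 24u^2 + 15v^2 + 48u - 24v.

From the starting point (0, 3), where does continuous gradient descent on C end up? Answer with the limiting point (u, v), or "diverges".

C is separable, so gradient descent decouples: u follows -∂C/∂u, v follows -∂C/∂v.
∂C/∂u = -12(u - 2)(u + 1)(u + 2); at u=0 this is 48, so u decreases.
∂C/∂v = -6(v - 4)(v - 1); at v=3 this is 12, so v decreases.
u converges to its nearest critical value -1 (a local min of the u-part); v converges to 1. The iterate converges to (-1, 1).

(-1, 1)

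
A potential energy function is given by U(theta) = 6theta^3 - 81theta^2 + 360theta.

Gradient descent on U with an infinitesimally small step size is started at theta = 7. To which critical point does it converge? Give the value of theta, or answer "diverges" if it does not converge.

U'(theta) = 18(theta - 5)(theta - 4), so U'(7) = 108.
Gradient descent moves in the -U' direction, i.e. theta is decreasing.
The nearest critical point in that direction is theta = 5, where U'' = 18 > 0 (a local minimum). The iterate converges there.

5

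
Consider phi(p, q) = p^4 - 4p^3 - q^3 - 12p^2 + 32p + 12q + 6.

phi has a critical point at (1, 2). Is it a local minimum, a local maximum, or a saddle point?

local maximum

The mixed partial ∂²phi/∂p∂q is 0, so the Hessian at any point is diag(phi_pp, phi_qq) = diag(12(p^2 - 2p - 2), -6q).
At (1, 2): H = diag(-36, -12).
Both eigenvalues are negative, so H is negative definite: a local maximum.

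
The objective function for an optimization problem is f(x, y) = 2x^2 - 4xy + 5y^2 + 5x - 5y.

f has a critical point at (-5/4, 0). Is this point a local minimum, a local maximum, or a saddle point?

The Hessian of f is constant: H = [[4, -4], [-4, 10]].
det(H) = 4·10 − (-4)² = 24.
det(H) > 0 and tr(H) = 14 > 0, so H is positive definite and the point is a local minimum.

local minimum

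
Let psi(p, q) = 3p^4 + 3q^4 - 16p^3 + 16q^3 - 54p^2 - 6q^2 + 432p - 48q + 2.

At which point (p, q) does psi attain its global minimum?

psi(p,q) separates as A(p) + B(q) + 2, so its minimum is min A + min B + 2.
A'(p) = 12(p - 4)(p - 3)(p + 3) vanishes at p ∈ {-3, 3, 4}; B'(q) = 12(q - 1)(q + 1)(q + 4) vanishes at q ∈ {-4, -1, 1}.
Local minima of A (where A''>0): A(-3)=-1107, A(4)=608. Local minima of B: B(-4)=-160, B(1)=-35.
So the global minimum of psi is A(-3) + B(-4) + 2 = -1107 − 160 + 2 = -1265, attained at (-3, -4).

(-3, -4)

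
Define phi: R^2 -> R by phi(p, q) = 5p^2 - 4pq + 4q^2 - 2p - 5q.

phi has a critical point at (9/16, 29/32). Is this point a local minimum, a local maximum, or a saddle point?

local minimum

The Hessian of phi is constant: H = [[10, -4], [-4, 8]].
det(H) = 10·8 − (-4)² = 64.
det(H) > 0 and tr(H) = 18 > 0, so H is positive definite and the point is a local minimum.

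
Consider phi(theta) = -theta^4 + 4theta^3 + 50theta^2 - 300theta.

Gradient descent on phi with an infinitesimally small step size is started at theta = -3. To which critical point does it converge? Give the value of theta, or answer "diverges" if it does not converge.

phi'(theta) = -4(theta - 5)(theta - 3)(theta + 5), so phi'(-3) = -384.
Gradient descent moves in the -phi' direction, i.e. theta is increasing.
The nearest critical point in that direction is theta = 3, where phi'' = 64 > 0 (a local minimum). The iterate converges there.

3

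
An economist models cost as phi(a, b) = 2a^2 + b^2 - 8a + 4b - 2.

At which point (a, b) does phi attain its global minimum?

(2, -2)

phi(a,b) separates as P(a) + Q(b) − 2, so its minimum is min P + min Q − 2.
P'(a) = 4a - 8 vanishes at a ∈ {2}; Q'(b) = 2b + 4 vanishes at b ∈ {-2}.
Local minima of P (where P''>0): P(2)=-8. Local minima of Q: Q(-2)=-4.
So the global minimum of phi is P(2) + Q(-2) − 2 = -8 − 4 − 2 = -14, attained at (2, -2).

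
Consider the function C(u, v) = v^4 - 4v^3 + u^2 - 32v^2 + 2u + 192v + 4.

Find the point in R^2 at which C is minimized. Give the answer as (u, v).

(-1, -4)

C(u,v) separates as P(u) + Q(v) + 4, so its minimum is min P + min Q + 4.
P'(u) = 2u + 2 vanishes at u ∈ {-1}; Q'(v) = 4(v - 4)(v - 3)(v + 4) vanishes at v ∈ {-4, 3, 4}.
Local minima of P (where P''>0): P(-1)=-1. Local minima of Q: Q(-4)=-768, Q(4)=256.
So the global minimum of C is P(-1) + Q(-4) + 4 = -1 − 768 + 4 = -765, attained at (-1, -4).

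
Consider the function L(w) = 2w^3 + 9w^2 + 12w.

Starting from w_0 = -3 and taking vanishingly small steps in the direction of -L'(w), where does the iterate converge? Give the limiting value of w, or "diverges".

L'(w) = 6(w + 1)(w + 2), so L'(-3) = 12.
Gradient descent moves in the -L' direction, i.e. w is decreasing.
There is no critical point below w=-3, and L' keeps the same sign, so the iterate runs off to −∞.

diverges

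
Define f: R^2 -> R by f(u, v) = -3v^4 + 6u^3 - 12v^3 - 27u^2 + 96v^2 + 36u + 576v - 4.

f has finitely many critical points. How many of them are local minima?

1

f separates as a function of u plus a function of v, so ∇f=0 decouples.
∂f/∂u = 18(u - 2)(u - 1) = 0 at u ∈ {1, 2}; ∂f/∂v = -12(v - 4)(v + 3)(v + 4) = 0 at v ∈ {-4, -3, 4}.
The Hessian is diagonal: diag(f_uu, f_vv). Second derivatives: f_uu(1)=-18, f_uu(2)=18; f_vv(-4)=-96, f_vv(-3)=84, f_vv(4)=-672.
Local minima occur where both diagonal entries positive: (2, -3). Count: 1.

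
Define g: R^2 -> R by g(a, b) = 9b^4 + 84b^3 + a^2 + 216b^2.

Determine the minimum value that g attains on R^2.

0

g(a,b) separates as P(a) + Q(b), so its minimum is min P + min Q.
P'(a) = 2a vanishes at a ∈ {0}; Q'(b) = 36b(b + 3)(b + 4) vanishes at b ∈ {-4, -3, 0}.
Local minima of P (where P''>0): P(0)=0. Local minima of Q: Q(-4)=384, Q(0)=0.
So the global minimum of g is P(0) + Q(0) = 0 + 0 = 0, attained at (0, 0).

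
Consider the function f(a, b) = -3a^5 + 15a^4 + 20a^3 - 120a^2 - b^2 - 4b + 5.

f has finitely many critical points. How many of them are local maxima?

f separates as a function of a plus a function of b, so ∇f=0 decouples.
∂f/∂a = -15a(a - 4)(a - 2)(a + 2) = 0 at a ∈ {-2, 0, 2, 4}; ∂f/∂b = -2(b + 2) = 0 at b ∈ {-2}.
The Hessian is diagonal: diag(f_aa, f_bb). Second derivatives: f_aa(-2)=720, f_aa(0)=-240, f_aa(2)=240, f_aa(4)=-720; f_bb(-2)=-2.
Local maxima occur where both diagonal entries negative: (0, -2), (4, -2). Count: 2.

2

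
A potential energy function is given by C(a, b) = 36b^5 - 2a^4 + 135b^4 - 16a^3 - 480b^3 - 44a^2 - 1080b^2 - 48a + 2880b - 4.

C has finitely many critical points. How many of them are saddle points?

6

C separates as a function of a plus a function of b, so ∇C=0 decouples.
∂C/∂a = -8(a + 1)(a + 2)(a + 3) = 0 at a ∈ {-3, -2, -1}; ∂C/∂b = 180(b - 2)(b - 1)(b + 2)(b + 4) = 0 at b ∈ {-4, -2, 1, 2}.
The Hessian is diagonal: diag(C_aa, C_bb). Second derivatives: C_aa(-3)=-16, C_aa(-2)=8, C_aa(-1)=-16; C_bb(-4)=-10800, C_bb(-2)=4320, C_bb(1)=-2700, C_bb(2)=4320.
Saddle points occur where the two diagonal entries have opposite signs: (-3, -2), (-3, 2), (-2, -4), (-2, 1), (-1, -2), (-1, 2). Count: 6.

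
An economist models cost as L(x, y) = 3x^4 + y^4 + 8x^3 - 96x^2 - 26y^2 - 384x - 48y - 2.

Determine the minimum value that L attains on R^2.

-2146

L(x,y) separates as P(x) + Q(y) − 2, so its minimum is min P + min Q − 2.
P'(x) = 12(x - 4)(x + 2)(x + 4) vanishes at x ∈ {-4, -2, 4}; Q'(y) = 4(y - 4)(y + 1)(y + 3) vanishes at y ∈ {-3, -1, 4}.
Local minima of P (where P''>0): P(-4)=256, P(4)=-1792. Local minima of Q: Q(-3)=-9, Q(4)=-352.
So the global minimum of L is P(4) + Q(4) − 2 = -1792 − 352 − 2 = -2146, attained at (4, 4).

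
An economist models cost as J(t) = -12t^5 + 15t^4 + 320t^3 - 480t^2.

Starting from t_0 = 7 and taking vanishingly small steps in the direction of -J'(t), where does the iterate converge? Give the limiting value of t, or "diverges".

diverges

J'(t) = -60t(t - 4)(t - 1)(t + 4), so J'(7) = -83160.
Gradient descent moves in the -J' direction, i.e. t is increasing.
There is no critical point above t=7, and J' keeps the same sign, so the iterate runs off to +∞.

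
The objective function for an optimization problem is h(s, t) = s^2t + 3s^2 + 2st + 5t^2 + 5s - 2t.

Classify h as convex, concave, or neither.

The term s^2t is cubic, so the Hessian is not constant.
∂²h/∂s² = 2t + 6, which takes both signs as t varies (negative for sufficiently negative t). A diagonal entry of the Hessian changing sign means the Hessian is neither positive- nor negative-semidefinite on all of R^2.

neither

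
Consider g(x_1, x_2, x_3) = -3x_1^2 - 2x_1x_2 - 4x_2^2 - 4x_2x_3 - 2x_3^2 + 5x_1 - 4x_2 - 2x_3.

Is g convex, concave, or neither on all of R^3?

g is quadratic, so its Hessian is the constant matrix H = [[-6, -2, 0], [-2, -8, -4], [0, -4, -4]].
Leading principal minors: -6, 44, -80.
Signs alternate −, +, − ⇒ H ≺ 0 ⇒ concave.

concave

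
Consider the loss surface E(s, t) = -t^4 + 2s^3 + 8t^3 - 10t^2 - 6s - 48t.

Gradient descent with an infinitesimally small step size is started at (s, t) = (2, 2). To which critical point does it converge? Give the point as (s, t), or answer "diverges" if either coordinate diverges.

(1, 3)

E is separable, so gradient descent decouples: s follows -∂E/∂s, t follows -∂E/∂t.
∂E/∂s = 6(s - 1)(s + 1); at s=2 this is 18, so s decreases.
∂E/∂t = -4(t - 4)(t - 3)(t + 1); at t=2 this is -24, so t increases.
s converges to its nearest critical value 1 (a local min of the s-part); t converges to 3. The iterate converges to (1, 3).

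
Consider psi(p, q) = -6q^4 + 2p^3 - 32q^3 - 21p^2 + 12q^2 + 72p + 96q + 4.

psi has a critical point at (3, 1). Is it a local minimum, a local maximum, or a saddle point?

The mixed partial ∂²psi/∂p∂q is 0, so the Hessian at any point is diag(psi_pp, psi_qq) = diag(6(2p - 7), 24(-3q^2 - 8q + 1)).
At (3, 1): H = diag(-6, -240).
Both eigenvalues are negative, so H is negative definite: a local maximum.

local maximum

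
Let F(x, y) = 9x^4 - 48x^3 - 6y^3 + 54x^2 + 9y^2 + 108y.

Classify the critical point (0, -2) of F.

The mixed partial ∂²F/∂x∂y is 0, so the Hessian at any point is diag(F_xx, F_yy) = diag(36(3x^2 - 8x + 3), 18(-2y + 1)).
At (0, -2): H = diag(108, 90).
Both eigenvalues are positive, so H is positive definite: a local minimum.

local minimum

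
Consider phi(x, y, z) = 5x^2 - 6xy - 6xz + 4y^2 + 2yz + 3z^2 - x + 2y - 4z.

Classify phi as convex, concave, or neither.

convex

phi is quadratic, so its Hessian is the constant matrix H = [[10, -6, -6], [-6, 8, 2], [-6, 2, 6]].
Leading principal minors: 10, 44, 80.
All positive ⇒ H ≻ 0 ⇒ convex.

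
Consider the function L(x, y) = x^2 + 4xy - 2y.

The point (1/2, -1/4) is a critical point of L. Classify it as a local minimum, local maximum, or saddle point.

saddle point

The Hessian of L is constant: H = [[2, 4], [4, 0]].
det(H) = 2·0 − 4² = -16.
Since det(H) < 0, H is indefinite and the critical point is a saddle point.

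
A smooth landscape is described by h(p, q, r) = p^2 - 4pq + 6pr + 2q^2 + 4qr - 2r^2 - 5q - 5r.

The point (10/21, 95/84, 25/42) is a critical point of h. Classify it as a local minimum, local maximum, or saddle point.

The Hessian is constant: H = [[2, -4, 6], [-4, 4, 4], [6, 4, -4]].
Leading principal minors: Δ₁ = 2, Δ₂ = -8, Δ₃ = -336.
The minors fit neither the all-positive nor the alternating-sign pattern, so H is indefinite: a saddle point.

saddle point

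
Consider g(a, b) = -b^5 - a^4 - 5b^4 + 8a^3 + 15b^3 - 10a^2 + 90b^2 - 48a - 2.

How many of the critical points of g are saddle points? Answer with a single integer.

g separates as a function of a plus a function of b, so ∇g=0 decouples.
∂g/∂a = -4(a - 4)(a - 3)(a + 1) = 0 at a ∈ {-1, 3, 4}; ∂g/∂b = -5b(b - 3)(b + 3)(b + 4) = 0 at b ∈ {-4, -3, 0, 3}.
The Hessian is diagonal: diag(g_aa, g_bb). Second derivatives: g_aa(-1)=-80, g_aa(3)=16, g_aa(4)=-20; g_bb(-4)=140, g_bb(-3)=-90, g_bb(0)=180, g_bb(3)=-630.
Saddle points occur where the two diagonal entries have opposite signs: (-1, -4), (-1, 0), (3, -3), (3, 3), (4, -4), (4, 0). Count: 6.

6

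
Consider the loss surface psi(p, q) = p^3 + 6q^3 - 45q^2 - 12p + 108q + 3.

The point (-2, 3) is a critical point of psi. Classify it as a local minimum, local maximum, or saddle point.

saddle point

The mixed partial ∂²psi/∂p∂q is 0, so the Hessian at any point is diag(psi_pp, psi_qq) = diag(6p, 18(2q - 5)).
At (-2, 3): H = diag(-12, 18).
The eigenvalues have opposite signs, so H is indefinite: a saddle point.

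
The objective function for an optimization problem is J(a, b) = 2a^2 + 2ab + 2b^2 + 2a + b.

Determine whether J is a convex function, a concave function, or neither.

J is quadratic, so its Hessian is the constant matrix H = [[4, 2], [2, 4]].
det(H) = 12, tr(H) = 8.
det(H) > 0 and tr(H) > 0, so H is positive definite everywhere: convex.

convex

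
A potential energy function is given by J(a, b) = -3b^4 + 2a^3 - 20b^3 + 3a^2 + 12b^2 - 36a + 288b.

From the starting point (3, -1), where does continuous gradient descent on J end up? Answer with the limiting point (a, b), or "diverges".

J is separable, so gradient descent decouples: a follows -∂J/∂a, b follows -∂J/∂b.
∂J/∂a = 6(a - 2)(a + 3); at a=3 this is 36, so a decreases.
∂J/∂b = -12(b - 2)(b + 3)(b + 4); at b=-1 this is 216, so b decreases.
a converges to its nearest critical value 2 (a local min of the a-part); b converges to -3. The iterate converges to (2, -3).

(2, -3)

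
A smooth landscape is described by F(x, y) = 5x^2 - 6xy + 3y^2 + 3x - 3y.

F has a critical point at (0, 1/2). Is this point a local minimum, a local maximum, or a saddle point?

local minimum

The Hessian of F is constant: H = [[10, -6], [-6, 6]].
det(H) = 10·6 − (-6)² = 24.
det(H) > 0 and tr(H) = 16 > 0, so H is positive definite and the point is a local minimum.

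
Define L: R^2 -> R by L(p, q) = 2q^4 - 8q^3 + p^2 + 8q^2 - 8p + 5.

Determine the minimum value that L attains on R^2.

-11

L(p,q) separates as A(p) + B(q) + 5, so its minimum is min A + min B + 5.
A'(p) = 2p - 8 vanishes at p ∈ {4}; B'(q) = 8q(q - 2)(q - 1) vanishes at q ∈ {0, 1, 2}.
Local minima of A (where A''>0): A(4)=-16. Local minima of B: B(0)=0, B(2)=0.
So the global minimum of L is A(4) + B(0) + 5 = -16 + 0 + 5 = -11, attained at (4, 0).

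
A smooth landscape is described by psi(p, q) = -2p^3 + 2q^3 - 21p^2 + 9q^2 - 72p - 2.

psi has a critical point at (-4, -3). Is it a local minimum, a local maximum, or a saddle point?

The mixed partial ∂²psi/∂p∂q is 0, so the Hessian at any point is diag(psi_pp, psi_qq) = diag(-6(2p + 7), 6(2q + 3)).
At (-4, -3): H = diag(6, -18).
The eigenvalues have opposite signs, so H is indefinite: a saddle point.

saddle point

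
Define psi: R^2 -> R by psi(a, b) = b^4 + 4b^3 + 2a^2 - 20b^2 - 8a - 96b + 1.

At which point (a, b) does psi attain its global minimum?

(2, 3)

psi(a,b) separates as P(a) + Q(b) + 1, so its minimum is min P + min Q + 1.
P'(a) = 4a - 8 vanishes at a ∈ {2}; Q'(b) = 4(b - 3)(b + 2)(b + 4) vanishes at b ∈ {-4, -2, 3}.
Local minima of P (where P''>0): P(2)=-8. Local minima of Q: Q(-4)=64, Q(3)=-279.
So the global minimum of psi is P(2) + Q(3) + 1 = -8 − 279 + 1 = -286, attained at (2, 3).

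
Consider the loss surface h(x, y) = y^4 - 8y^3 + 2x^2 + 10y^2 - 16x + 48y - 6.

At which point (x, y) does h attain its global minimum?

h(x,y) separates as P(x) + Q(y) − 6, so its minimum is min P + min Q − 6.
P'(x) = 4x - 16 vanishes at x ∈ {4}; Q'(y) = 4(y - 4)(y - 3)(y + 1) vanishes at y ∈ {-1, 3, 4}.
Local minima of P (where P''>0): P(4)=-32. Local minima of Q: Q(-1)=-29, Q(4)=96.
So the global minimum of h is P(4) + Q(-1) − 6 = -32 − 29 − 6 = -67, attained at (4, -1).

(4, -1)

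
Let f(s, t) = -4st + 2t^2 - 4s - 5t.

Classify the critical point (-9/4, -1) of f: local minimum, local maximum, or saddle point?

saddle point

The Hessian of f is constant: H = [[0, -4], [-4, 4]].
det(H) = 0·4 − (-4)² = -16.
Since det(H) < 0, H is indefinite and the critical point is a saddle point.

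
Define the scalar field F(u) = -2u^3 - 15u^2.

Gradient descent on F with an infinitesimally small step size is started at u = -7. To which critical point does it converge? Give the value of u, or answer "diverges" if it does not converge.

F'(u) = -6u(u + 5), so F'(-7) = -84.
Gradient descent moves in the -F' direction, i.e. u is increasing.
The nearest critical point in that direction is u = -5, where F'' = 30 > 0 (a local minimum). The iterate converges there.

-5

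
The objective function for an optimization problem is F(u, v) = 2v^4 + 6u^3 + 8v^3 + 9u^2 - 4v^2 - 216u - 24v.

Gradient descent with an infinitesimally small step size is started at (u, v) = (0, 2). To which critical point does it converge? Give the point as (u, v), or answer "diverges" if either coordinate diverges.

F is separable, so gradient descent decouples: u follows -∂F/∂u, v follows -∂F/∂v.
∂F/∂u = 18(u - 3)(u + 4); at u=0 this is -216, so u increases.
∂F/∂v = 8(v - 1)(v + 1)(v + 3); at v=2 this is 120, so v decreases.
u converges to its nearest critical value 3 (a local min of the u-part); v converges to 1. The iterate converges to (3, 1).

(3, 1)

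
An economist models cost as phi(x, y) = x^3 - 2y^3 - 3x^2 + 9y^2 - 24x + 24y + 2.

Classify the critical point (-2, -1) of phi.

saddle point

The mixed partial ∂²phi/∂x∂y is 0, so the Hessian at any point is diag(phi_xx, phi_yy) = diag(6(x - 1), 6(-2y + 3)).
At (-2, -1): H = diag(-18, 30).
The eigenvalues have opposite signs, so H is indefinite: a saddle point.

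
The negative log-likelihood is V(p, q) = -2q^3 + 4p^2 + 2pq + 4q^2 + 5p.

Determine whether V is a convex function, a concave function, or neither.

neither

The term -2q^3 is cubic, so the Hessian is not constant.
∂²V/∂q² = -12q + 8, which takes both signs as q varies (negative for sufficiently large q). A diagonal entry of the Hessian changing sign means the Hessian is neither positive- nor negative-semidefinite on all of R^2.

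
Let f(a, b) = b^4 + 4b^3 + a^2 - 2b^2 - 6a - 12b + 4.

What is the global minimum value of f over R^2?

f(a,b) separates as P(a) + Q(b) + 4, so its minimum is min P + min Q + 4.
P'(a) = 2a - 6 vanishes at a ∈ {3}; Q'(b) = 4(b - 1)(b + 1)(b + 3) vanishes at b ∈ {-3, -1, 1}.
Local minima of P (where P''>0): P(3)=-9. Local minima of Q: Q(-3)=-9, Q(1)=-9.
So the global minimum of f is P(3) + Q(-3) + 4 = -9 − 9 + 4 = -14, attained at (3, -3).

-14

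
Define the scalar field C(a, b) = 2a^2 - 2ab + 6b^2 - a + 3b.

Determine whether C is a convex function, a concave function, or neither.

C is quadratic, so its Hessian is the constant matrix H = [[4, -2], [-2, 12]].
det(H) = 44, tr(H) = 16.
det(H) > 0 and tr(H) > 0, so H is positive definite everywhere: convex.

convex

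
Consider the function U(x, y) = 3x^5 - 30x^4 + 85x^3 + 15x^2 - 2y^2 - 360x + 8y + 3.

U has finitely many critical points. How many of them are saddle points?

U separates as a function of x plus a function of y, so ∇U=0 decouples.
∂U/∂x = 15(x - 4)(x - 3)(x - 2)(x + 1) = 0 at x ∈ {-1, 2, 3, 4}; ∂U/∂y = -4(y - 2) = 0 at y ∈ {2}.
The Hessian is diagonal: diag(U_xx, U_yy). Second derivatives: U_xx(-1)=-900, U_xx(2)=90, U_xx(3)=-60, U_xx(4)=150; U_yy(2)=-4.
Saddle points occur where the two diagonal entries have opposite signs: (2, 2), (4, 2). Count: 2.

2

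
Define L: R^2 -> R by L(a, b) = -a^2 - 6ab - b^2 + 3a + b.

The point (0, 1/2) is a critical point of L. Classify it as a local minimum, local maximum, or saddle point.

saddle point

The Hessian of L is constant: H = [[-2, -6], [-6, -2]].
det(H) = (-2)·(-2) − (-6)² = -32.
Since det(H) < 0, H is indefinite and the critical point is a saddle point.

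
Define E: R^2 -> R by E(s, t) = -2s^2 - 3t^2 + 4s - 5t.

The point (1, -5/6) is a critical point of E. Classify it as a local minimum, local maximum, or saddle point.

The Hessian of E is constant: H = [[-4, 0], [0, -6]].
det(H) = (-4)·(-6) − 0² = 24.
det(H) > 0 and tr(H) = -10 < 0, so H is negative definite and the point is a local maximum.

local maximum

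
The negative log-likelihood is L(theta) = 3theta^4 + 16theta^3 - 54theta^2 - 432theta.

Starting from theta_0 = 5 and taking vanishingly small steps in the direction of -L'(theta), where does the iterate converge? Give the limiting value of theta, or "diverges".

L'(theta) = 12(theta - 3)(theta + 3)(theta + 4), so L'(5) = 1728.
Gradient descent moves in the -L' direction, i.e. theta is decreasing.
The nearest critical point in that direction is theta = 3, where L'' = 504 > 0 (a local minimum). The iterate converges there.

3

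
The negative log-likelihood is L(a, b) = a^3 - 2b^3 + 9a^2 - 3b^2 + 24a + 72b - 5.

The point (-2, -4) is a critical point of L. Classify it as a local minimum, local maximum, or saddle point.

The mixed partial ∂²L/∂a∂b is 0, so the Hessian at any point is diag(L_aa, L_bb) = diag(6(a + 3), -6(2b + 1)).
At (-2, -4): H = diag(6, 42).
Both eigenvalues are positive, so H is positive definite: a local minimum.

local minimum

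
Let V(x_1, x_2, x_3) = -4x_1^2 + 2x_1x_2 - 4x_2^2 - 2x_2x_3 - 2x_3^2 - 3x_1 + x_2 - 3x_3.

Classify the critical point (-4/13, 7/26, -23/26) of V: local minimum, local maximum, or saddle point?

The Hessian is constant: H = [[-8, 2, 0], [2, -8, -2], [0, -2, -4]].
Leading principal minors: Δ₁ = -8, Δ₂ = 60, Δ₃ = -208.
The minors alternate sign starting negative (−, +, −), so H is negative definite: a local maximum.

local maximum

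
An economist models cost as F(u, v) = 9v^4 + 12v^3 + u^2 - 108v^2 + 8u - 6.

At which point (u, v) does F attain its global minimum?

F(u,v) separates as P(u) + Q(v) − 6, so its minimum is min P + min Q − 6.
P'(u) = 2u + 8 vanishes at u ∈ {-4}; Q'(v) = 36v(v - 2)(v + 3) vanishes at v ∈ {-3, 0, 2}.
Local minima of P (where P''>0): P(-4)=-16. Local minima of Q: Q(-3)=-567, Q(2)=-192.
So the global minimum of F is P(-4) + Q(-3) − 6 = -16 − 567 − 6 = -589, attained at (-4, -3).

(-4, -3)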